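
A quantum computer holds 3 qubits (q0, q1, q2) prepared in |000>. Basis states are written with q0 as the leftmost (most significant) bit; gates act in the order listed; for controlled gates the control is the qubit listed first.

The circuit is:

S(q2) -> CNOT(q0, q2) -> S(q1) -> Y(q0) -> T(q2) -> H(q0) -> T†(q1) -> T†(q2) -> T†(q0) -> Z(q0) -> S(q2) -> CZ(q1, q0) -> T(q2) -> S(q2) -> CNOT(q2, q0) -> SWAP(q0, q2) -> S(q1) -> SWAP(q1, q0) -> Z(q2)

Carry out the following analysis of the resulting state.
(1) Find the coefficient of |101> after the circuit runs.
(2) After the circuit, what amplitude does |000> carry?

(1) |101> carries amplitude 0 in the final state.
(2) |000> carries amplitude sqrt(2)*I/2 in the final state.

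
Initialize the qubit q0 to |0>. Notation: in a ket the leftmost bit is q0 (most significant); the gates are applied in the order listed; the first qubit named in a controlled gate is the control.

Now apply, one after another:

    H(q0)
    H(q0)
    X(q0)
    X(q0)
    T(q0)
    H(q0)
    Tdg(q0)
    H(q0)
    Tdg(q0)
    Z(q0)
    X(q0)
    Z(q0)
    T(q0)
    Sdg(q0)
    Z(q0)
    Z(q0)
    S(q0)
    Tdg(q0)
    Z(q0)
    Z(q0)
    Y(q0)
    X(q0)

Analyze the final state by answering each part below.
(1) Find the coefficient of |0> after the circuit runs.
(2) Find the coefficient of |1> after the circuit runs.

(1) The final state's coefficient on |0> equals 1/2 - exp(I*pi/4)/2. Key observation: the block from step 12 through step 19 cancels to the identity and can be dropped.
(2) |1> carries amplitude exp(I*pi/4)/2 + I/2 in the final state.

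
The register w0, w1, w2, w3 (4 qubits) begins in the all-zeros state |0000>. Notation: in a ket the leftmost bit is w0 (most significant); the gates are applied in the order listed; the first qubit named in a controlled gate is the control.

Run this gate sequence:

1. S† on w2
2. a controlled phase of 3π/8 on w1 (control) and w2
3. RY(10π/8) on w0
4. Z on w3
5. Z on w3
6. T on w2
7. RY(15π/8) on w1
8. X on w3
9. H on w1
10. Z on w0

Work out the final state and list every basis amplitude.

The final amplitudes are sqrt(2 - sqrt(2))*sin(3*pi/16)/2 on |0001>, sqrt(2 - sqrt(2))*sin(5*pi/16)/2 on |0101>, sqrt(sqrt(2) + 2)*sin(3*pi/16)/2 on |1001>, sqrt(sqrt(2) + 2)*sin(5*pi/16)/2 on |1101>, and 0 on every other basis state.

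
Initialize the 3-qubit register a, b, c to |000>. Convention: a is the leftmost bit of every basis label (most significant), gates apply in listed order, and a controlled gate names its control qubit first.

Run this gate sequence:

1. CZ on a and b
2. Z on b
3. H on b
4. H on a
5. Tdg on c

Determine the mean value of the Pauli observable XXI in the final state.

The expectation value of XXI is 1.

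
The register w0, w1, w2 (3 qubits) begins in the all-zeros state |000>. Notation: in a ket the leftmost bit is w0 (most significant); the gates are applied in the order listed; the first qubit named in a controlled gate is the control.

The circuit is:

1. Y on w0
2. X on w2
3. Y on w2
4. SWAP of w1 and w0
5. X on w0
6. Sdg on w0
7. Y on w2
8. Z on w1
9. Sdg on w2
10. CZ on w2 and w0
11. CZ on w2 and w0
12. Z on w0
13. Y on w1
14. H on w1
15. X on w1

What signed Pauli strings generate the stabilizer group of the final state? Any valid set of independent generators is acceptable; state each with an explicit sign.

The final state is stabilized by the group generated by +IXI, -ZII, -IIZ; other independent generating sets are equally valid.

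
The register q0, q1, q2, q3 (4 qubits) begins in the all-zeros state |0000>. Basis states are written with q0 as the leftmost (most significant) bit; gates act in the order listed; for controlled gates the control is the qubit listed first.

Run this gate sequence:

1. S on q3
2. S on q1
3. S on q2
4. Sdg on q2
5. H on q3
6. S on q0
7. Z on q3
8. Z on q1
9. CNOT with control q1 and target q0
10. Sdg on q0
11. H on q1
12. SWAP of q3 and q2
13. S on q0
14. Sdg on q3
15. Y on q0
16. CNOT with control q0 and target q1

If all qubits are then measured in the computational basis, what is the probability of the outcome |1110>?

Outcome |1110> occurs with probability 1/4.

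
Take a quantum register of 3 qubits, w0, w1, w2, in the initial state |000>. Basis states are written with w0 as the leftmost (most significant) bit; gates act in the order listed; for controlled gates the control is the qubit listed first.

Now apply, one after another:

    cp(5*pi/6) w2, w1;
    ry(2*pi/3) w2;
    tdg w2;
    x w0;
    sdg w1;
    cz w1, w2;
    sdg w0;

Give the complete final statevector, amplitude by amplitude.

The resulting statevector has amplitude -I/2 on |100>, -sqrt(3)*exp(I*pi/4)/2 on |101>, and 0 on every other basis state.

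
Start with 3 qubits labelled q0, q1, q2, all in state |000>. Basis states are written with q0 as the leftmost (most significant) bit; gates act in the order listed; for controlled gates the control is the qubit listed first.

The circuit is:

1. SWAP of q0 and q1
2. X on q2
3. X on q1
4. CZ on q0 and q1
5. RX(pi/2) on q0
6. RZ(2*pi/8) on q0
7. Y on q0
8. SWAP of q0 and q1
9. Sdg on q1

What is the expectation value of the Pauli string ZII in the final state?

The expectation value of ZII is -1.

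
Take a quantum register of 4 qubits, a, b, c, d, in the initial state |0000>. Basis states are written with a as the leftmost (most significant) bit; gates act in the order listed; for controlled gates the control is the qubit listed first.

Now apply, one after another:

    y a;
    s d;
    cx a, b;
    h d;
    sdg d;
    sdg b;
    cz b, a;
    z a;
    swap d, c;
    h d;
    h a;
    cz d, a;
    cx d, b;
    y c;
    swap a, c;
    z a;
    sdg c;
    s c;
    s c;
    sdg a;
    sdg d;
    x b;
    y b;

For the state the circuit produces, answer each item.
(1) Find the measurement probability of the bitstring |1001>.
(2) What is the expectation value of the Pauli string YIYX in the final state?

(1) The probability of measuring |1001> is 1/8.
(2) The expectation value of YIYX is 0.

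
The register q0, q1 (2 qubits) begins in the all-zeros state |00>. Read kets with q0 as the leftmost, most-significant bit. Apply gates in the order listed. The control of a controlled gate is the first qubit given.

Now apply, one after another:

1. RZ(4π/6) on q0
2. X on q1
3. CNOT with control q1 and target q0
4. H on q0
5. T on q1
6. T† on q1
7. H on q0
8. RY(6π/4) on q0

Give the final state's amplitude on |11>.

The final state's coefficient on |11> equals sqrt(2)*exp(2*I*pi/3)/2. Key observation: gates 4-7 undo each other exactly, leaving only the rest of the circuit to track.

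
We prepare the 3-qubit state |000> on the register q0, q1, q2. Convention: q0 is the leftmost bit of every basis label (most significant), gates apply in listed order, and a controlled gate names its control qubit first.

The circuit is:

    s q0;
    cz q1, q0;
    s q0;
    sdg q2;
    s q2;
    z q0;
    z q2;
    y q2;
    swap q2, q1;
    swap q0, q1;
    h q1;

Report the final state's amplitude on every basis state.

The final amplitudes are sqrt(2)*I/2 on |100>, sqrt(2)*I/2 on |110>, and 0 on every other basis state.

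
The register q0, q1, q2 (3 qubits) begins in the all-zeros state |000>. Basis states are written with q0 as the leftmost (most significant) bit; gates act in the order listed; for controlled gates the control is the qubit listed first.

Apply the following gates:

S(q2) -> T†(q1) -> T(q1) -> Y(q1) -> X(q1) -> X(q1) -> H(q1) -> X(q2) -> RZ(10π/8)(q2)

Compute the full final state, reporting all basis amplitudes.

After the circuit, the state carries amplitude -sqrt(2)*exp(I*pi/8)/2 on |001>, sqrt(2)*exp(I*pi/8)/2 on |011>, and 0 on every other basis state. Key observation: steps 5-6 multiply out to the identity, so the circuit reduces to the remaining gates.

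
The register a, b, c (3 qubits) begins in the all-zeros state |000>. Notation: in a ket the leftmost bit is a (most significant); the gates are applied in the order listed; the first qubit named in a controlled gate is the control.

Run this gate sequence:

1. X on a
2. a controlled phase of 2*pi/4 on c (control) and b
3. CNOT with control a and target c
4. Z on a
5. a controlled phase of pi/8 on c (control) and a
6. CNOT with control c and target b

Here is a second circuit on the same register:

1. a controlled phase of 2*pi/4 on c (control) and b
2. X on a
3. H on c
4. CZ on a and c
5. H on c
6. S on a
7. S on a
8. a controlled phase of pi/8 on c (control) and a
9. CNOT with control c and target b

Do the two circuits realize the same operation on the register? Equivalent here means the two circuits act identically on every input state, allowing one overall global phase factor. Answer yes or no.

Yes: on every input state the two circuits agree up to one overall phase factor.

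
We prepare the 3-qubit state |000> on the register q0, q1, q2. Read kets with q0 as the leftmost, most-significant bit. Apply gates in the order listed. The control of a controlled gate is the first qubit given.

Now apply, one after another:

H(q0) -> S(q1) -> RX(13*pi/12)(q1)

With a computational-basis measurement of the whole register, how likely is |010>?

The probability of measuring |010> is sqrt(2)/16 + sqrt(6)/16 + 1/4.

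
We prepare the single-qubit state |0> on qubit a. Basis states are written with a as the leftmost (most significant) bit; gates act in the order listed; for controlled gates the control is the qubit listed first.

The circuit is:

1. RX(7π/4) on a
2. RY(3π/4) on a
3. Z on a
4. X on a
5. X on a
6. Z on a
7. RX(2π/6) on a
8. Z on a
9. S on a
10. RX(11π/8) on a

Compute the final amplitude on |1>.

The amplitude on |1> is -sqrt(6)*cos(5*pi/16)/8 - sqrt(1/2 - sqrt(2)/4)*sqrt(sqrt(2)/4 + 1/2)*cos(5*pi/16)/2 + sqrt(2)*sin(5*pi/16)/8 + sin(5*pi/16)/4 + sqrt(3)*cos(5*pi/16)/4 + sqrt(3)*sqrt(1/2 - sqrt(2)/4)*sqrt(sqrt(2)/4 + 1/2)*sin(5*pi/16)/2 - sqrt(3)*I*cos(5*pi/16)/4 - sqrt(6)*I*cos(5*pi/16)/8 - sqrt(2)*I*sin(5*pi/16)/8 + I*sqrt(1/2 - sqrt(2)/4)*sqrt(sqrt(2)/4 + 1/2)*cos(5*pi/16)/2 + I*sin(5*pi/16)/4 + sqrt(3)*I*sqrt(1/2 - sqrt(2)/4)*sqrt(sqrt(2)/4 + 1/2)*sin(5*pi/16)/2. Key observation: steps 3-6 multiply out to the identity, so the circuit reduces to the remaining gates.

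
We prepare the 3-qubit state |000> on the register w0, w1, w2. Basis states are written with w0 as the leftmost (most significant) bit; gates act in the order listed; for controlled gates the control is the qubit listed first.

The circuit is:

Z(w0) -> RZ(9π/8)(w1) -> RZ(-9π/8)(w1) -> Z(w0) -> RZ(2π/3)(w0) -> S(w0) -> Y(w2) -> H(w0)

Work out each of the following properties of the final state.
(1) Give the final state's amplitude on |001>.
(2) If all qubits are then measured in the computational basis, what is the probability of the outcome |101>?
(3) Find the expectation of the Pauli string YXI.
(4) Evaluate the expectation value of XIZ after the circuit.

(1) |001> carries amplitude sqrt(2)*exp(I*pi/6)/2 in the final state. Key observation: the block from step 1 through step 4 cancels to the identity and can be dropped.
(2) Outcome |101> occurs with probability 1/2.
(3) The observable YXI averages to 0.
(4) The observable XIZ averages to -1.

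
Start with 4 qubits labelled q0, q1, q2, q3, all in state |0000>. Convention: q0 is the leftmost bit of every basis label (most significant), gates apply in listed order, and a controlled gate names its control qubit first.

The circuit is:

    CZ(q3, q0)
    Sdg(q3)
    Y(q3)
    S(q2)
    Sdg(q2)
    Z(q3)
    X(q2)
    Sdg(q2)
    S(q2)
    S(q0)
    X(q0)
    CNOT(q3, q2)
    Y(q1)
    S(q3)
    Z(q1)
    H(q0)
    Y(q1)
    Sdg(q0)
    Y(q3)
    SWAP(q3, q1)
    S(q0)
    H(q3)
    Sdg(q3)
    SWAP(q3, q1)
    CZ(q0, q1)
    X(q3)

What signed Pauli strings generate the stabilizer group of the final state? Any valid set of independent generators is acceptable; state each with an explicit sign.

The stabilizer group can be generated by -XZII, -ZYII, +IIZI, -IIIZ, among other valid generating sets.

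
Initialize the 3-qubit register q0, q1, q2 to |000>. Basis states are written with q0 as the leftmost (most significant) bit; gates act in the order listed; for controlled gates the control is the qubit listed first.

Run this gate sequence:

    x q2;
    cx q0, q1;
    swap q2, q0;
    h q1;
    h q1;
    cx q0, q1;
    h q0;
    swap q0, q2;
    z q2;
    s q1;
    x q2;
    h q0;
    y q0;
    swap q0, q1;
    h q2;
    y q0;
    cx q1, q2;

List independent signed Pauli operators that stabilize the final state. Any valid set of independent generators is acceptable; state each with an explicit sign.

One valid set of independent stabilizer generators is -IXX, +ZII, +IZZ (any independent generating set of the same group is equally correct).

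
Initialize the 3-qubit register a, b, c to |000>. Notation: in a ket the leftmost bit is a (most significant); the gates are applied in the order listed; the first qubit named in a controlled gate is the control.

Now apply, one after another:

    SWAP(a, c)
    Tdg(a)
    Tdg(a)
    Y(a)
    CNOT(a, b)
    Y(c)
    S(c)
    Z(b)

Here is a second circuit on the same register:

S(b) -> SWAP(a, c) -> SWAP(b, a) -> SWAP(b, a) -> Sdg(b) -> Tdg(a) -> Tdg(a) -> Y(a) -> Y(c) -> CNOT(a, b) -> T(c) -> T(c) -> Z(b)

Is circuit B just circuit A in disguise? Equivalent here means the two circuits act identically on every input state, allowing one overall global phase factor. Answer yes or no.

Yes — the two circuits implement the same unitary up to a global phase.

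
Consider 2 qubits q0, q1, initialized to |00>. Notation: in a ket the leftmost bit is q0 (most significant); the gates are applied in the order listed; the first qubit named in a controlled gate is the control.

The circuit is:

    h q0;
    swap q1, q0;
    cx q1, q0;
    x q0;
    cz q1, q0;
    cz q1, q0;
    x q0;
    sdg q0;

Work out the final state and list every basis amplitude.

After the circuit, the state carries amplitude sqrt(2)/2 on |00>, 0 on |01>, 0 on |10>, -sqrt(2)*I/2 on |11>. Key observation: steps 4-7 multiply out to the identity, so the circuit reduces to the remaining gates.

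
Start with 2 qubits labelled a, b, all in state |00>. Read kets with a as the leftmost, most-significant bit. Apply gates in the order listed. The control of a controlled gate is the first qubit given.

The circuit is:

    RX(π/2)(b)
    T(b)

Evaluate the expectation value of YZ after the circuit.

The observable YZ averages to 0.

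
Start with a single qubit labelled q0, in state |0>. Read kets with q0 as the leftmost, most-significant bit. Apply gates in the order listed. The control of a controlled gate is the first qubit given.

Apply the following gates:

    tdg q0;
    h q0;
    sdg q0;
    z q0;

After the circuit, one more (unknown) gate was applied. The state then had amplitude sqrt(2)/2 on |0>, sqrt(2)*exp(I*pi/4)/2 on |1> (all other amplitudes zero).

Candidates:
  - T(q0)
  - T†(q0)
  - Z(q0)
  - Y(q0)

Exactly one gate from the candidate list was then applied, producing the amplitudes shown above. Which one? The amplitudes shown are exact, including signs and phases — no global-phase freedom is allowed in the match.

It was T†(q0) that produced the state shown.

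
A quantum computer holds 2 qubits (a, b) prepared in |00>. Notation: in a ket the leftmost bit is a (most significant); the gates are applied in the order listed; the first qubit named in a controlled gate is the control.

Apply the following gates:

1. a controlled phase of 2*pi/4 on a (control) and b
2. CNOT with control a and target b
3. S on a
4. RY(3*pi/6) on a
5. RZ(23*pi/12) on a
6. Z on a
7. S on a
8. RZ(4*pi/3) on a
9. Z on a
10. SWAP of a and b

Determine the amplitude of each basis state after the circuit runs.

The resulting statevector has amplitude sqrt(2)*exp(3*I*pi/8)/2 on |00>, sqrt(2)*exp(I*pi/8)/2 on |01>, 0 on |10>, 0 on |11>.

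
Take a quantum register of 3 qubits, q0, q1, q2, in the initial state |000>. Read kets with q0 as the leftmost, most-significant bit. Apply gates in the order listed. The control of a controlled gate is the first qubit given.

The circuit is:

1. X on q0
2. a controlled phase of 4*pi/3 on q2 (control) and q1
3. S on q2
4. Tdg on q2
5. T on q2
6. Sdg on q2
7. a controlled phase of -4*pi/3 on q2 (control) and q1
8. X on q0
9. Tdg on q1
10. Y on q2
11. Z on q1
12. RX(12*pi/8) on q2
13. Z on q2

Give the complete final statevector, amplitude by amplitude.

After the circuit, the state carries amplitude sqrt(2)/2 on |000>, sqrt(2)*I/2 on |001>, and 0 on every other basis state. Key observation: gates 1-8 undo each other exactly, leaving only the rest of the circuit to track.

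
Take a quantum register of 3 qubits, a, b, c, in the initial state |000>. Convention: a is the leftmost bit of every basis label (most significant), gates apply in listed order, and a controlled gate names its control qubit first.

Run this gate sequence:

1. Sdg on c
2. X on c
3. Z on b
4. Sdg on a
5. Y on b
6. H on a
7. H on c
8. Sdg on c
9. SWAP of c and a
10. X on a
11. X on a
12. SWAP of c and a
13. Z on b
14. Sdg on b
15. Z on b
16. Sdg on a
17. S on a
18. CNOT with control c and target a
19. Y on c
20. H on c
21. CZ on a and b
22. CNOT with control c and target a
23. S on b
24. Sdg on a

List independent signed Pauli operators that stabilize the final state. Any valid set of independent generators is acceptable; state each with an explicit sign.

The stabilizer group can be generated by +YII, +IIY, -IZI, among other valid generating sets.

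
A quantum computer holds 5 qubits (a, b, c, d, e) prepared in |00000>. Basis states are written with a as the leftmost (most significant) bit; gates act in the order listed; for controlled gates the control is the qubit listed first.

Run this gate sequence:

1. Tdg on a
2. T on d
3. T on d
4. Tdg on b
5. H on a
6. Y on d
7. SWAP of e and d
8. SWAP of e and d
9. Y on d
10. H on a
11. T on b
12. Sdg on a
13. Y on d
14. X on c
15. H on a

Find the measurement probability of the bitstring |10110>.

Outcome |10110> occurs with probability 1/2. Key observation: the block from step 4 through step 11 cancels to the identity and can be dropped.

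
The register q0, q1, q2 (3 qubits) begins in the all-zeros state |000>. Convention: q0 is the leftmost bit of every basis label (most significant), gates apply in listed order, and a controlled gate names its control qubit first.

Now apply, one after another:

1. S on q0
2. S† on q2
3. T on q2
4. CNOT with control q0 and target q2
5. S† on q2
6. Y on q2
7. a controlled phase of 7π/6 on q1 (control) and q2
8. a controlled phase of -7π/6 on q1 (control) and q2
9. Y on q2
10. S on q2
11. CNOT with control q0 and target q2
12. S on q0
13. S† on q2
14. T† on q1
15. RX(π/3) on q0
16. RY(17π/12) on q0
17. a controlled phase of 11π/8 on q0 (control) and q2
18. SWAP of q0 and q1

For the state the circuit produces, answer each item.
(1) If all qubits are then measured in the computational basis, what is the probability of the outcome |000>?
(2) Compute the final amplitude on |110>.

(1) Outcome |000> occurs with probability -sqrt(6)/16 + sqrt(2)/16 + 1/2. Key observation: the block from step 4 through step 11 cancels to the identity and can be dropped.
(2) |110> carries amplitude 0 in the final state.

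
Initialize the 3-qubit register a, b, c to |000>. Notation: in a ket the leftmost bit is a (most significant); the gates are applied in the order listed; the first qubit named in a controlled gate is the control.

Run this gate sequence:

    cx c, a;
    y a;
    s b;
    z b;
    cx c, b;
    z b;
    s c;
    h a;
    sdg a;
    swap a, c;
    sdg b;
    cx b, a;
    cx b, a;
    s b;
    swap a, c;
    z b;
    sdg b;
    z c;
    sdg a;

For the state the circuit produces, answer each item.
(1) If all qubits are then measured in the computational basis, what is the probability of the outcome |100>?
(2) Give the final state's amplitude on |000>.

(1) The probability of measuring |100> is 1/2. Key observation: the block from step 10 through step 15 cancels to the identity and can be dropped.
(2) The amplitude on |000> is sqrt(2)*I/2.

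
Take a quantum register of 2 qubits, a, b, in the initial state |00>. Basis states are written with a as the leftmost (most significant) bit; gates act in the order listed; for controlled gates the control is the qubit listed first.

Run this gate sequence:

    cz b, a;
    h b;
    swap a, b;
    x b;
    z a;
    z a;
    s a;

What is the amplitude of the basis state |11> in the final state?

|11> carries amplitude sqrt(2)*I/2 in the final state.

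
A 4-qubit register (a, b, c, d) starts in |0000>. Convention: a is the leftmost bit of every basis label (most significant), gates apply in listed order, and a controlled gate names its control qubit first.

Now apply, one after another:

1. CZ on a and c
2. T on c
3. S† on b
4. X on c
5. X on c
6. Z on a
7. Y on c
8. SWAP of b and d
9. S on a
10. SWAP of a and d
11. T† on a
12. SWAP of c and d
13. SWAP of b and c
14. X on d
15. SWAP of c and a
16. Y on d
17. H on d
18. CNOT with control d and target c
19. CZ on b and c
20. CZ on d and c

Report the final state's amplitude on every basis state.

The final amplitudes are -sqrt(2)/2 on |0000>, -sqrt(2)/2 on |0011>, and 0 on every other basis state.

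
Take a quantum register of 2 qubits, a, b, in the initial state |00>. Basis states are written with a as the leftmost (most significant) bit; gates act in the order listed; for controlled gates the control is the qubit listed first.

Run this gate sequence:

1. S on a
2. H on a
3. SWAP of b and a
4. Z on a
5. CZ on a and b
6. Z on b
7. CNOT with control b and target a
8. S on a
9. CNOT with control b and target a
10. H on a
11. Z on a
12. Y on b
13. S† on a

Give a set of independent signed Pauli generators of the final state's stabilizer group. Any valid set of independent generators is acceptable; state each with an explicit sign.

The stabilizer group can be generated by +YI, -IY, among other valid generating sets.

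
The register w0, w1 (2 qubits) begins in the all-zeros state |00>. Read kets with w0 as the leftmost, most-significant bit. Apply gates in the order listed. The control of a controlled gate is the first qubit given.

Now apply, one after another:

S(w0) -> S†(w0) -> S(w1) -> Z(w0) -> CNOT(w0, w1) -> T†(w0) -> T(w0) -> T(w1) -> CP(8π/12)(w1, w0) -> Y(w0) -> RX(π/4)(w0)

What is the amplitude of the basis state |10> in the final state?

The amplitude on |10> is I*sqrt(sqrt(2) + 2)/2.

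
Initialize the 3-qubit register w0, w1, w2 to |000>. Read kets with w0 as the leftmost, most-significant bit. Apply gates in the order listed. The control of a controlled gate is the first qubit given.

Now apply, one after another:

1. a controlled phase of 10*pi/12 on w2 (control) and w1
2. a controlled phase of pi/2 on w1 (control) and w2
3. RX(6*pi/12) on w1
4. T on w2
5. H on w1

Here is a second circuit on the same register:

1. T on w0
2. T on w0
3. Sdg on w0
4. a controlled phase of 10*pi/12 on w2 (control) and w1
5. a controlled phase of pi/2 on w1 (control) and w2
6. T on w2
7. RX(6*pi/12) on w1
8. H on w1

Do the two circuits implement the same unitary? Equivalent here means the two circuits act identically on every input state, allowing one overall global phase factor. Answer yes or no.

Yes — the two circuits implement the same unitary up to a global phase.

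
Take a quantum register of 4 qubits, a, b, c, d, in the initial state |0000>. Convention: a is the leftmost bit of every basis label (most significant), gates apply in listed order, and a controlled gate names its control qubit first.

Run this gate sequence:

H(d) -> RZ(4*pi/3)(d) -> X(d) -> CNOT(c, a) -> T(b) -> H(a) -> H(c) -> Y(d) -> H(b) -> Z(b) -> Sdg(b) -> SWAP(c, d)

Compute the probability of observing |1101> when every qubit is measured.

The probability of measuring |1101> is 1/16.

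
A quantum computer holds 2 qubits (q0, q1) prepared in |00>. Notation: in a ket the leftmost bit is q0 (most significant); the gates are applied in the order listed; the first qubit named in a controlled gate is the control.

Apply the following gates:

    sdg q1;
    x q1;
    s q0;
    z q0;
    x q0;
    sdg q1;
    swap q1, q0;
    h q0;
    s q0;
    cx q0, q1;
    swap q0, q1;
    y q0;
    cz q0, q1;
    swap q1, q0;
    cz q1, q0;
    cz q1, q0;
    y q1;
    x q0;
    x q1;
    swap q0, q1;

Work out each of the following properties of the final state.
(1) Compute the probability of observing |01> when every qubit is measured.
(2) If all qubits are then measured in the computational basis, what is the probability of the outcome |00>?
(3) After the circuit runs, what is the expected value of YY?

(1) A full measurement returns |01> with probability 1/2.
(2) The probability of measuring |00> is 0.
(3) The expectation value of YY is 0.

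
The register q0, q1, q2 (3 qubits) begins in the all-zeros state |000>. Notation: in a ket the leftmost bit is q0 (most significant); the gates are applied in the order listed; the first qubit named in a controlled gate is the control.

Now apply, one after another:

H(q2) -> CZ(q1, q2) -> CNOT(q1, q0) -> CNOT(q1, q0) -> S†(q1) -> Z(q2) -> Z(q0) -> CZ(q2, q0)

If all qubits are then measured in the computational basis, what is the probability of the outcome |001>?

A full measurement returns |001> with probability 1/2.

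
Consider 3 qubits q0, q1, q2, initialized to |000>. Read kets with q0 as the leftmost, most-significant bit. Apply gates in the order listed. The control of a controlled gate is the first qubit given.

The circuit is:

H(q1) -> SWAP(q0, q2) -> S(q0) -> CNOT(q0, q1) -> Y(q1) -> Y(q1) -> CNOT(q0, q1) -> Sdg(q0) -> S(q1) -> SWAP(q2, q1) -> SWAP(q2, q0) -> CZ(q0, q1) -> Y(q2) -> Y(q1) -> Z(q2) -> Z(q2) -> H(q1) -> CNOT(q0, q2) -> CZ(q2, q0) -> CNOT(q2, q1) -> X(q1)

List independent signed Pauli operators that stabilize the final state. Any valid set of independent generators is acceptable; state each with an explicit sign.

The final state is stabilized by the group generated by +XIY, -IXI, -ZIZ; other independent generating sets are equally valid.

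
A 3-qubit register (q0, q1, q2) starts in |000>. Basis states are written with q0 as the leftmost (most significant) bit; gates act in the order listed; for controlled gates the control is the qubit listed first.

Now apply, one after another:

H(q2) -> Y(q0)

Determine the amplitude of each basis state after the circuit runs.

The final amplitudes are sqrt(2)*I/2 on |100>, sqrt(2)*I/2 on |101>, and 0 on every other basis state.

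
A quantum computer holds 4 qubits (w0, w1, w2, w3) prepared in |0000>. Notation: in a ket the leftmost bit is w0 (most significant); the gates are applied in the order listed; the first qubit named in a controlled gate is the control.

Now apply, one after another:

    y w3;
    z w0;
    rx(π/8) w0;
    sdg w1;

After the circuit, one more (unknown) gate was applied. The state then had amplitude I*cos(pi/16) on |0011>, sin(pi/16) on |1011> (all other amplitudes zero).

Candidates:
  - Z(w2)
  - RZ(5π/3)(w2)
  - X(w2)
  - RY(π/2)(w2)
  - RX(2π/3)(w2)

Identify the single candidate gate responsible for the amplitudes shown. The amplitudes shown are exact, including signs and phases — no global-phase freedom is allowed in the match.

The applied gate was X(w2).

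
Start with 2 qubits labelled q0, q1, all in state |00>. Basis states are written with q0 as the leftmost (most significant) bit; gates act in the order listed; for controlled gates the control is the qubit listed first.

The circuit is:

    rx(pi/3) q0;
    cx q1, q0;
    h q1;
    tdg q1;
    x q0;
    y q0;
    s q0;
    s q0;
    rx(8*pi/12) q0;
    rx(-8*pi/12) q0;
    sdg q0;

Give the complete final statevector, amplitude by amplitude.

The final amplitudes are -sqrt(6)*I/4 on |00>, -sqrt(6)*exp(I*pi/4)/4 on |01>, sqrt(2)*I/4 on |10>, sqrt(2)*exp(I*pi/4)/4 on |11>. Key observation: steps 8-11 multiply out to the identity, so the circuit reduces to the remaining gates.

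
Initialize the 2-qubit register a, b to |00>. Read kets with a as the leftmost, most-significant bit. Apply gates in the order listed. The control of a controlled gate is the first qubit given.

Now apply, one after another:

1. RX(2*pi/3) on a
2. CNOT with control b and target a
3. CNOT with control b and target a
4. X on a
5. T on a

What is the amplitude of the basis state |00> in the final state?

|00> carries amplitude -sqrt(3)*I/2 in the final state. Key observation: the block from step 2 through step 3 cancels to the identity and can be dropped.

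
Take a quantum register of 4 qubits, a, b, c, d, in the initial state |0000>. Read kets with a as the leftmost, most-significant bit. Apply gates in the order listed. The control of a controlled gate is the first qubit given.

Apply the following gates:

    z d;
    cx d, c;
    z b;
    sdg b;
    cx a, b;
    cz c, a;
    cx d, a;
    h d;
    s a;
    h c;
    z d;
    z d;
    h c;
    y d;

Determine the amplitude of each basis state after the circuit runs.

After the circuit, the state carries amplitude -sqrt(2)*I/2 on |0000>, sqrt(2)*I/2 on |0001>, and 0 on every other basis state. Key observation: the block from step 10 through step 13 cancels to the identity and can be dropped.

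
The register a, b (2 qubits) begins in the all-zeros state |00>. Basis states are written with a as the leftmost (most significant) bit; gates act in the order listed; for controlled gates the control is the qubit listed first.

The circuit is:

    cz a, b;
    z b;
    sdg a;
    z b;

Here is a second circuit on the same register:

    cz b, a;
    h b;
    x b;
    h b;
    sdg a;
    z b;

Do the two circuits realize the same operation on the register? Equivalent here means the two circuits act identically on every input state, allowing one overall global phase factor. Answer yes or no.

Yes — the two circuits implement the same unitary up to a global phase.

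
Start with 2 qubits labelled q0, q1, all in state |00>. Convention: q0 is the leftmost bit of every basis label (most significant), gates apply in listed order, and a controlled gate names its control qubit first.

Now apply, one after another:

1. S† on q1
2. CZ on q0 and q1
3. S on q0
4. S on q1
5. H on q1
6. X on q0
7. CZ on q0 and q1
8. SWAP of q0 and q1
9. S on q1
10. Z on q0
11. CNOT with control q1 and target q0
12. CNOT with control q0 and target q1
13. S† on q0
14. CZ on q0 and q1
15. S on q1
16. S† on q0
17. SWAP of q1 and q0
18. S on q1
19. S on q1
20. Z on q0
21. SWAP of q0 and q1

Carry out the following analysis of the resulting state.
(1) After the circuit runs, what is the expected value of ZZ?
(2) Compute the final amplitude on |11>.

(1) In the final state, ZZ has expectation -1.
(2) |11> carries amplitude 0 in the final state.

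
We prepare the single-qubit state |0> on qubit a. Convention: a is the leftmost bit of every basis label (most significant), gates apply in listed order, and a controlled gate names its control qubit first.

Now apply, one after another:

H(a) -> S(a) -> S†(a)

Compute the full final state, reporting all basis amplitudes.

The final amplitudes are sqrt(2)/2 on |0>, sqrt(2)/2 on |1>.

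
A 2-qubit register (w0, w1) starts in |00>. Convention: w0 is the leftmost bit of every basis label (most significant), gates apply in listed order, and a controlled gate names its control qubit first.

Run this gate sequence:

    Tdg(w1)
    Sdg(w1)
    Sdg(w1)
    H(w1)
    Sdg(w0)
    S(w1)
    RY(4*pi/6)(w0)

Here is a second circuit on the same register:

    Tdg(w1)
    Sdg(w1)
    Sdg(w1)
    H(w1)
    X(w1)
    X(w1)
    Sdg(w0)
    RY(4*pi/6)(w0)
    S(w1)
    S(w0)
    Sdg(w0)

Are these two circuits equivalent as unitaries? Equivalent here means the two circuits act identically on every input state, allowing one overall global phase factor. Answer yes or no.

Yes, they are equivalent — the unitaries differ by at most a global phase.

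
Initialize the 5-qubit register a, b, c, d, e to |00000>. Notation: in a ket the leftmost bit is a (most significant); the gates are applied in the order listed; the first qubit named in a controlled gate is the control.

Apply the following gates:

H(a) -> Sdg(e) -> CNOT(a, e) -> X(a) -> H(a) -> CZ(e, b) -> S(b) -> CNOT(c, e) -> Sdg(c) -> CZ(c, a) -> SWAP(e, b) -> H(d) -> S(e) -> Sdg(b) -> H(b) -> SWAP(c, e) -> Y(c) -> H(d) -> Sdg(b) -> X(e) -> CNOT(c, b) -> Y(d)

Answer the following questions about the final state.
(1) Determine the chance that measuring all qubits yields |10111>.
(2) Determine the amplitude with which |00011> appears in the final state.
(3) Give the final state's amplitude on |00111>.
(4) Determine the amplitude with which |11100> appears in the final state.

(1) A full measurement returns |10111> with probability 1/4.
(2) The amplitude on |00011> is 0.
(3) The amplitude on |00111> is sqrt(2)*(-1 + I)/4.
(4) |11100> carries amplitude 0 in the final state.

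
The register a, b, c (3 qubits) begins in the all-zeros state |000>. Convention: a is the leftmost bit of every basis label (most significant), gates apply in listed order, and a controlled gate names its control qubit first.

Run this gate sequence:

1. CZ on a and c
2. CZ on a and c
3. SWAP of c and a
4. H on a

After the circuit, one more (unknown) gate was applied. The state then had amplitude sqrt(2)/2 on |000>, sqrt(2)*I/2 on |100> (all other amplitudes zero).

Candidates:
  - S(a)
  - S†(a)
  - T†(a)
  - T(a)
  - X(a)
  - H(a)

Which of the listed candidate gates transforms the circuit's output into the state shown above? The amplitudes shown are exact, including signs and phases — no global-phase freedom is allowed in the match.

The unique candidate consistent with the amplitudes is S(a). Key observation: gates 1-2 undo each other exactly, leaving only the rest of the circuit to track.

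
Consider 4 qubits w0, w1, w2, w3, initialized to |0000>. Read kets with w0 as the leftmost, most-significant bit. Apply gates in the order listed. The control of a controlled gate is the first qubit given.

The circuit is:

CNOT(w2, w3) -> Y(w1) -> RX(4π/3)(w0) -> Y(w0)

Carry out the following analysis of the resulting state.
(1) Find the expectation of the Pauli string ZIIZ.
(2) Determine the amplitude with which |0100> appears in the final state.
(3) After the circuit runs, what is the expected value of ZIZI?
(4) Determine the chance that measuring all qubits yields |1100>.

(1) The expectation value of ZIIZ is 1/2.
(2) The amplitude on |0100> is -sqrt(3)*I/2.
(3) The expectation value of ZIZI is 1/2.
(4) The probability of measuring |1100> is 1/4.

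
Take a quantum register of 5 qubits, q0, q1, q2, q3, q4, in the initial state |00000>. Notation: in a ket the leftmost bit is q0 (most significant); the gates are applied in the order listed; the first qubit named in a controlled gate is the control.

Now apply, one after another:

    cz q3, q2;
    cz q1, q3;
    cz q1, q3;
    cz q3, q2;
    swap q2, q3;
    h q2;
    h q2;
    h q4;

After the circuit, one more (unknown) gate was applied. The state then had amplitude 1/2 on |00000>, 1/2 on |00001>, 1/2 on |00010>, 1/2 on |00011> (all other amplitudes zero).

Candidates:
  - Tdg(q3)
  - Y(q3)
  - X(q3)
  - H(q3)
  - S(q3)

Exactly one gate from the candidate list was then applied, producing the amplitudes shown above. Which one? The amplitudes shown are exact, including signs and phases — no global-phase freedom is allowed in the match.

It was H(q3) that produced the state shown. Key observation: gates 1-4 undo each other exactly, leaving only the rest of the circuit to track.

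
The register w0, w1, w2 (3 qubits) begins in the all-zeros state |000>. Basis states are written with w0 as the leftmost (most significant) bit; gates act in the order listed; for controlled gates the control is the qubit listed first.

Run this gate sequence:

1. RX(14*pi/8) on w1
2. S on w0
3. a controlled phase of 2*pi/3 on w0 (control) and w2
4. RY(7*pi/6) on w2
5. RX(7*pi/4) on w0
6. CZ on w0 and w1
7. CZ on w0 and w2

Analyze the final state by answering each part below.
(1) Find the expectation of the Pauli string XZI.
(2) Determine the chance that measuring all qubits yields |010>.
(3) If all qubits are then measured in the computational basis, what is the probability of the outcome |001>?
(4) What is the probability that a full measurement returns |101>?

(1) The observable XZI averages to 0.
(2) A full measurement returns |010> with probability 1/16 - sqrt(3)/32.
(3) Outcome |001> occurs with probability sqrt(6)/16 + 3*sqrt(3)/32 + sqrt(2)/8 + 3/16.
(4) The probability of measuring |101> is sqrt(3)/32 + 1/16.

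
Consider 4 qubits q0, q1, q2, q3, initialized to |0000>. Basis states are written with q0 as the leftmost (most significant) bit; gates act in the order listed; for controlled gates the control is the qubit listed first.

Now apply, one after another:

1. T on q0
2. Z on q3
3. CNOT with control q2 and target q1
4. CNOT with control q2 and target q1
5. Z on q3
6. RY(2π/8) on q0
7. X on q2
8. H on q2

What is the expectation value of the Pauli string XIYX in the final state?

The expectation value of XIYX is 0. Key observation: gates 2-5 undo each other exactly, leaving only the rest of the circuit to track.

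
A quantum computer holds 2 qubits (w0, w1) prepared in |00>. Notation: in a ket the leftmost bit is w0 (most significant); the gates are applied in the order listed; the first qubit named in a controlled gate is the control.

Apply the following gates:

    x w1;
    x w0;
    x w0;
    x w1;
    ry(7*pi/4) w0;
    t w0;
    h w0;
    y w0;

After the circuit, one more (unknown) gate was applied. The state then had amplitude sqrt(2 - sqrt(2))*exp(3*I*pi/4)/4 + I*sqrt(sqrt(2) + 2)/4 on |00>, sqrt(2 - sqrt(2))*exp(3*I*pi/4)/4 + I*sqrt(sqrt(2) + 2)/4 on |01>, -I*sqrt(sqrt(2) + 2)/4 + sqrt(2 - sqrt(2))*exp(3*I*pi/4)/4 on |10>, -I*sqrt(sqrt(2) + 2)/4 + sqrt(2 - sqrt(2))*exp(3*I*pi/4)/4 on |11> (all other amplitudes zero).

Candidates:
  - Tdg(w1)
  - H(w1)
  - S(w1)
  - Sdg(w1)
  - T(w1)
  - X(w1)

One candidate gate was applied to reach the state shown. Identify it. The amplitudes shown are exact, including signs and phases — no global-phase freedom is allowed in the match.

The unique candidate consistent with the amplitudes is H(w1). Key observation: steps 1-4 multiply out to the identity, so the circuit reduces to the remaining gates.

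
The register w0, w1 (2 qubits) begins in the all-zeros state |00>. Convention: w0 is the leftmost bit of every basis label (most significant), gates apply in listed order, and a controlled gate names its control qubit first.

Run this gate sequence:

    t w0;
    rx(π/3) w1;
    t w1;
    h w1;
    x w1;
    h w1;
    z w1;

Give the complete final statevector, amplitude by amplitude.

After the circuit, the state carries amplitude sqrt(3)/2 on |00>, -exp(3*I*pi/4)/2 on |01>, 0 on |10>, 0 on |11>. Key observation: the block from step 4 through step 7 cancels to the identity and can be dropped.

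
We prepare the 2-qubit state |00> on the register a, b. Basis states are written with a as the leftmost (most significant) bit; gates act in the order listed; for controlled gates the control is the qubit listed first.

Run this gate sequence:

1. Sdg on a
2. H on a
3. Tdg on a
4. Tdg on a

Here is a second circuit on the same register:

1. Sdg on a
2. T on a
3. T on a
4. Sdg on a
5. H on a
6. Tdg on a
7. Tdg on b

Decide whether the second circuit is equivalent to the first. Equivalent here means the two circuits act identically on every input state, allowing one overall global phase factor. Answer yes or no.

No: there is an input state on which the two circuits produce genuinely different outputs (not merely differing by a phase).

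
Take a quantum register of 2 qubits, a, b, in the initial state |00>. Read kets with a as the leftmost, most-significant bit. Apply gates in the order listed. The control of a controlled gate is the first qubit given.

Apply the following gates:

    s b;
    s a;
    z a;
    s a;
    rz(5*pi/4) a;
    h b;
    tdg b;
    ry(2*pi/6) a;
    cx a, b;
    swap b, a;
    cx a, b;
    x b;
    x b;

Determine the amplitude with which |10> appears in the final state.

The final state's coefficient on |10> equals -sqrt(2)*exp(3*I*pi/8)/4. Key observation: steps 12-13 multiply out to the identity, so the circuit reduces to the remaining gates.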